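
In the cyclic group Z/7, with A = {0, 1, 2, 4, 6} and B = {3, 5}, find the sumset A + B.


Work in Z/7Z: reduce every sum a + b modulo 7.
Enumerate all 10 pairs:
a = 0: 0+3=3, 0+5=5
a = 1: 1+3=4, 1+5=6
a = 2: 2+3=5, 2+5=0
a = 4: 4+3=0, 4+5=2
a = 6: 6+3=2, 6+5=4
Distinct residues collected: {0, 2, 3, 4, 5, 6}
|A + B| = 6 (out of 7 total residues).

A + B = {0, 2, 3, 4, 5, 6}


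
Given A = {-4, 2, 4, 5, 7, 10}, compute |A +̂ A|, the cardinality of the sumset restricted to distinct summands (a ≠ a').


Restricted sumset: A +̂ A = {a + a' : a ∈ A, a' ∈ A, a ≠ a'}.
Equivalently, take A + A and drop any sum 2a that is achievable ONLY as a + a for a ∈ A (i.e. sums representable only with equal summands).
Enumerate pairs (a, a') with a < a' (symmetric, so each unordered pair gives one sum; this covers all a ≠ a'):
  -4 + 2 = -2
  -4 + 4 = 0
  -4 + 5 = 1
  -4 + 7 = 3
  -4 + 10 = 6
  2 + 4 = 6
  2 + 5 = 7
  2 + 7 = 9
  2 + 10 = 12
  4 + 5 = 9
  4 + 7 = 11
  4 + 10 = 14
  5 + 7 = 12
  5 + 10 = 15
  7 + 10 = 17
Collected distinct sums: {-2, 0, 1, 3, 6, 7, 9, 11, 12, 14, 15, 17}
|A +̂ A| = 12
(Reference bound: |A +̂ A| ≥ 2|A| - 3 for |A| ≥ 2, with |A| = 6 giving ≥ 9.)

|A +̂ A| = 12


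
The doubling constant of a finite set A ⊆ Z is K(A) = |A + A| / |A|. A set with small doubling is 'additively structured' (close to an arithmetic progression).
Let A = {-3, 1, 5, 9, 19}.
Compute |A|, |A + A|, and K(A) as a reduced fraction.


|A| = 5.
Compute A + A by enumerating all 25 pairs.
A + A = {-6, -2, 2, 6, 10, 14, 16, 18, 20, 24, 28, 38}, so |A + A| = 12.
K = |A + A| / |A| = 12/5 (already in lowest terms) ≈ 2.4000.
Reference: AP of size 5 gives K = 9/5 ≈ 1.8000; a fully generic set of size 5 gives K ≈ 3.0000.

|A| = 5, |A + A| = 12, K = 12/5.


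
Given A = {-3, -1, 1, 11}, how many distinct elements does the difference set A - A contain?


A - A = {a - a' : a, a' ∈ A}; |A| = 4.
Bounds: 2|A|-1 ≤ |A - A| ≤ |A|² - |A| + 1, i.e. 7 ≤ |A - A| ≤ 13.
Note: 0 ∈ A - A always (from a - a). The set is symmetric: if d ∈ A - A then -d ∈ A - A.
Enumerate nonzero differences d = a - a' with a > a' (then include -d):
Positive differences: {2, 4, 10, 12, 14}
Full difference set: {0} ∪ (positive diffs) ∪ (negative diffs).
|A - A| = 1 + 2·5 = 11 (matches direct enumeration: 11).

|A - A| = 11


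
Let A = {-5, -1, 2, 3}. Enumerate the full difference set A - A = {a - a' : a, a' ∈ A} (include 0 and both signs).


A - A = {a - a' : a, a' ∈ A}.
Compute a - a' for each ordered pair (a, a'):
a = -5: -5--5=0, -5--1=-4, -5-2=-7, -5-3=-8
a = -1: -1--5=4, -1--1=0, -1-2=-3, -1-3=-4
a = 2: 2--5=7, 2--1=3, 2-2=0, 2-3=-1
a = 3: 3--5=8, 3--1=4, 3-2=1, 3-3=0
Collecting distinct values (and noting 0 appears from a-a):
A - A = {-8, -7, -4, -3, -1, 0, 1, 3, 4, 7, 8}
|A - A| = 11

A - A = {-8, -7, -4, -3, -1, 0, 1, 3, 4, 7, 8}


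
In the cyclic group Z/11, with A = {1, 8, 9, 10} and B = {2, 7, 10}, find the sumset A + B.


Work in Z/11Z: reduce every sum a + b modulo 11.
Enumerate all 12 pairs:
a = 1: 1+2=3, 1+7=8, 1+10=0
a = 8: 8+2=10, 8+7=4, 8+10=7
a = 9: 9+2=0, 9+7=5, 9+10=8
a = 10: 10+2=1, 10+7=6, 10+10=9
Distinct residues collected: {0, 1, 3, 4, 5, 6, 7, 8, 9, 10}
|A + B| = 10 (out of 11 total residues).

A + B = {0, 1, 3, 4, 5, 6, 7, 8, 9, 10}


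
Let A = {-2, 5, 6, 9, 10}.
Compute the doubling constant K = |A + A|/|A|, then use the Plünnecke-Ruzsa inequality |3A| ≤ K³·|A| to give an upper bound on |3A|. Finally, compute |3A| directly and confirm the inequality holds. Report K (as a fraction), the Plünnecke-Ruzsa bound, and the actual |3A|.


|A| = 5.
Step 1: Compute A + A by enumerating all 25 pairs.
A + A = {-4, 3, 4, 7, 8, 10, 11, 12, 14, 15, 16, 18, 19, 20}, so |A + A| = 14.
Step 2: Doubling constant K = |A + A|/|A| = 14/5 = 14/5 ≈ 2.8000.
Step 3: Plünnecke-Ruzsa gives |3A| ≤ K³·|A| = (2.8000)³ · 5 ≈ 109.7600.
Step 4: Compute 3A = A + A + A directly by enumerating all triples (a,b,c) ∈ A³; |3A| = 27.
Step 5: Check 27 ≤ 109.7600? Yes ✓.

K = 14/5, Plünnecke-Ruzsa bound K³|A| ≈ 109.7600, |3A| = 27, inequality holds.


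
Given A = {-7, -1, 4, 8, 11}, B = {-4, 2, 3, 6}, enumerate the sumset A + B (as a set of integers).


A + B = {a + b : a ∈ A, b ∈ B}.
Enumerate all |A|·|B| = 5·4 = 20 pairs (a, b) and collect distinct sums.
a = -7: -7+-4=-11, -7+2=-5, -7+3=-4, -7+6=-1
a = -1: -1+-4=-5, -1+2=1, -1+3=2, -1+6=5
a = 4: 4+-4=0, 4+2=6, 4+3=7, 4+6=10
a = 8: 8+-4=4, 8+2=10, 8+3=11, 8+6=14
a = 11: 11+-4=7, 11+2=13, 11+3=14, 11+6=17
Collecting distinct sums: A + B = {-11, -5, -4, -1, 0, 1, 2, 4, 5, 6, 7, 10, 11, 13, 14, 17}
|A + B| = 16

A + B = {-11, -5, -4, -1, 0, 1, 2, 4, 5, 6, 7, 10, 11, 13, 14, 17}


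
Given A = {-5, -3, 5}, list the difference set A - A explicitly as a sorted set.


A - A = {a - a' : a, a' ∈ A}.
Compute a - a' for each ordered pair (a, a'):
a = -5: -5--5=0, -5--3=-2, -5-5=-10
a = -3: -3--5=2, -3--3=0, -3-5=-8
a = 5: 5--5=10, 5--3=8, 5-5=0
Collecting distinct values (and noting 0 appears from a-a):
A - A = {-10, -8, -2, 0, 2, 8, 10}
|A - A| = 7

A - A = {-10, -8, -2, 0, 2, 8, 10}


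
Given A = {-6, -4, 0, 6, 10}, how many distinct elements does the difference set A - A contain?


A - A = {a - a' : a, a' ∈ A}; |A| = 5.
Bounds: 2|A|-1 ≤ |A - A| ≤ |A|² - |A| + 1, i.e. 9 ≤ |A - A| ≤ 21.
Note: 0 ∈ A - A always (from a - a). The set is symmetric: if d ∈ A - A then -d ∈ A - A.
Enumerate nonzero differences d = a - a' with a > a' (then include -d):
Positive differences: {2, 4, 6, 10, 12, 14, 16}
Full difference set: {0} ∪ (positive diffs) ∪ (negative diffs).
|A - A| = 1 + 2·7 = 15 (matches direct enumeration: 15).

|A - A| = 15


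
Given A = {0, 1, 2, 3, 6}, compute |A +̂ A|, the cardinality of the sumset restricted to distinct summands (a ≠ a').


Restricted sumset: A +̂ A = {a + a' : a ∈ A, a' ∈ A, a ≠ a'}.
Equivalently, take A + A and drop any sum 2a that is achievable ONLY as a + a for a ∈ A (i.e. sums representable only with equal summands).
Enumerate pairs (a, a') with a < a' (symmetric, so each unordered pair gives one sum; this covers all a ≠ a'):
  0 + 1 = 1
  0 + 2 = 2
  0 + 3 = 3
  0 + 6 = 6
  1 + 2 = 3
  1 + 3 = 4
  1 + 6 = 7
  2 + 3 = 5
  2 + 6 = 8
  3 + 6 = 9
Collected distinct sums: {1, 2, 3, 4, 5, 6, 7, 8, 9}
|A +̂ A| = 9
(Reference bound: |A +̂ A| ≥ 2|A| - 3 for |A| ≥ 2, with |A| = 5 giving ≥ 7.)

|A +̂ A| = 9


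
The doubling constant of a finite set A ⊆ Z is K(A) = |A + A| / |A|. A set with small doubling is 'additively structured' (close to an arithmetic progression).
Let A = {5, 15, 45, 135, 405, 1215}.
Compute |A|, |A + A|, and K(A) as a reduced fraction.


|A| = 6.
Compute A + A by enumerating all 36 pairs.
A + A = {10, 20, 30, 50, 60, 90, 140, 150, 180, 270, 410, 420, 450, 540, 810, 1220, 1230, 1260, 1350, 1620, 2430}, so |A + A| = 21.
K = |A + A| / |A| = 21/6 = 7/2 ≈ 3.5000.
Reference: AP of size 6 gives K = 11/6 ≈ 1.8333; a fully generic set of size 6 gives K ≈ 3.5000.

|A| = 6, |A + A| = 21, K = 21/6 = 7/2.


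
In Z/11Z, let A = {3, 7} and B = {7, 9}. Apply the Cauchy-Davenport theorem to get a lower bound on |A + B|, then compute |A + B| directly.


Cauchy-Davenport: |A + B| ≥ min(p, |A| + |B| - 1) for A, B nonempty in Z/pZ.
|A| = 2, |B| = 2, p = 11.
CD lower bound = min(11, 2 + 2 - 1) = min(11, 3) = 3.
Compute A + B mod 11 directly:
a = 3: 3+7=10, 3+9=1
a = 7: 7+7=3, 7+9=5
A + B = {1, 3, 5, 10}, so |A + B| = 4.
Verify: 4 ≥ 3? Yes ✓.

CD lower bound = 3, actual |A + B| = 4.


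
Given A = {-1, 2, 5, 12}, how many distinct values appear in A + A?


A + A = {a + a' : a, a' ∈ A}; |A| = 4.
General bounds: 2|A| - 1 ≤ |A + A| ≤ |A|(|A|+1)/2, i.e. 7 ≤ |A + A| ≤ 10.
Lower bound 2|A|-1 is attained iff A is an arithmetic progression.
Enumerate sums a + a' for a ≤ a' (symmetric, so this suffices):
a = -1: -1+-1=-2, -1+2=1, -1+5=4, -1+12=11
a = 2: 2+2=4, 2+5=7, 2+12=14
a = 5: 5+5=10, 5+12=17
a = 12: 12+12=24
Distinct sums: {-2, 1, 4, 7, 10, 11, 14, 17, 24}
|A + A| = 9

|A + A| = 9


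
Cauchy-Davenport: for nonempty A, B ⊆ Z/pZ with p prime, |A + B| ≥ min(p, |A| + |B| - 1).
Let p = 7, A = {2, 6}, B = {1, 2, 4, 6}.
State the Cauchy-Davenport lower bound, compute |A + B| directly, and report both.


Cauchy-Davenport: |A + B| ≥ min(p, |A| + |B| - 1) for A, B nonempty in Z/pZ.
|A| = 2, |B| = 4, p = 7.
CD lower bound = min(7, 2 + 4 - 1) = min(7, 5) = 5.
Compute A + B mod 7 directly:
a = 2: 2+1=3, 2+2=4, 2+4=6, 2+6=1
a = 6: 6+1=0, 6+2=1, 6+4=3, 6+6=5
A + B = {0, 1, 3, 4, 5, 6}, so |A + B| = 6.
Verify: 6 ≥ 5? Yes ✓.

CD lower bound = 5, actual |A + B| = 6.


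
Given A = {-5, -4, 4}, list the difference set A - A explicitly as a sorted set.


A - A = {a - a' : a, a' ∈ A}.
Compute a - a' for each ordered pair (a, a'):
a = -5: -5--5=0, -5--4=-1, -5-4=-9
a = -4: -4--5=1, -4--4=0, -4-4=-8
a = 4: 4--5=9, 4--4=8, 4-4=0
Collecting distinct values (and noting 0 appears from a-a):
A - A = {-9, -8, -1, 0, 1, 8, 9}
|A - A| = 7

A - A = {-9, -8, -1, 0, 1, 8, 9}


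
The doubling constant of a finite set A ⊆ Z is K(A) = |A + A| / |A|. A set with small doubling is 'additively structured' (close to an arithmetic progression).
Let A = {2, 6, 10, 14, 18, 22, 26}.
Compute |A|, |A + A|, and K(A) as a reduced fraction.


|A| = 7.
Compute A + A by enumerating all 49 pairs.
A + A = {4, 8, 12, 16, 20, 24, 28, 32, 36, 40, 44, 48, 52}, so |A + A| = 13.
K = |A + A| / |A| = 13/7 (already in lowest terms) ≈ 1.8571.
Reference: AP of size 7 gives K = 13/7 ≈ 1.8571; a fully generic set of size 7 gives K ≈ 4.0000.

|A| = 7, |A + A| = 13, K = 13/7.


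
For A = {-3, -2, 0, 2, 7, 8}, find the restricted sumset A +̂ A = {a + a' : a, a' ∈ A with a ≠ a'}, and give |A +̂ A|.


Restricted sumset: A +̂ A = {a + a' : a ∈ A, a' ∈ A, a ≠ a'}.
Equivalently, take A + A and drop any sum 2a that is achievable ONLY as a + a for a ∈ A (i.e. sums representable only with equal summands).
Enumerate pairs (a, a') with a < a' (symmetric, so each unordered pair gives one sum; this covers all a ≠ a'):
  -3 + -2 = -5
  -3 + 0 = -3
  -3 + 2 = -1
  -3 + 7 = 4
  -3 + 8 = 5
  -2 + 0 = -2
  -2 + 2 = 0
  -2 + 7 = 5
  -2 + 8 = 6
  0 + 2 = 2
  0 + 7 = 7
  0 + 8 = 8
  2 + 7 = 9
  2 + 8 = 10
  7 + 8 = 15
Collected distinct sums: {-5, -3, -2, -1, 0, 2, 4, 5, 6, 7, 8, 9, 10, 15}
|A +̂ A| = 14
(Reference bound: |A +̂ A| ≥ 2|A| - 3 for |A| ≥ 2, with |A| = 6 giving ≥ 9.)

|A +̂ A| = 14


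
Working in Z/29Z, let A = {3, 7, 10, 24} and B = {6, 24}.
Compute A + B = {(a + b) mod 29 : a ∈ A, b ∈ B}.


Work in Z/29Z: reduce every sum a + b modulo 29.
Enumerate all 8 pairs:
a = 3: 3+6=9, 3+24=27
a = 7: 7+6=13, 7+24=2
a = 10: 10+6=16, 10+24=5
a = 24: 24+6=1, 24+24=19
Distinct residues collected: {1, 2, 5, 9, 13, 16, 19, 27}
|A + B| = 8 (out of 29 total residues).

A + B = {1, 2, 5, 9, 13, 16, 19, 27}


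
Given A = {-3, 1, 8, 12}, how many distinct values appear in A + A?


A + A = {a + a' : a, a' ∈ A}; |A| = 4.
General bounds: 2|A| - 1 ≤ |A + A| ≤ |A|(|A|+1)/2, i.e. 7 ≤ |A + A| ≤ 10.
Lower bound 2|A|-1 is attained iff A is an arithmetic progression.
Enumerate sums a + a' for a ≤ a' (symmetric, so this suffices):
a = -3: -3+-3=-6, -3+1=-2, -3+8=5, -3+12=9
a = 1: 1+1=2, 1+8=9, 1+12=13
a = 8: 8+8=16, 8+12=20
a = 12: 12+12=24
Distinct sums: {-6, -2, 2, 5, 9, 13, 16, 20, 24}
|A + A| = 9

|A + A| = 9


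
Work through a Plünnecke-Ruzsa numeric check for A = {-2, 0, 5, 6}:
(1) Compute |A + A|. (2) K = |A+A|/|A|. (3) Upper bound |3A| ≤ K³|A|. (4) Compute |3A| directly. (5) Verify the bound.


|A| = 4.
Step 1: Compute A + A by enumerating all 16 pairs.
A + A = {-4, -2, 0, 3, 4, 5, 6, 10, 11, 12}, so |A + A| = 10.
Step 2: Doubling constant K = |A + A|/|A| = 10/4 = 10/4 ≈ 2.5000.
Step 3: Plünnecke-Ruzsa gives |3A| ≤ K³·|A| = (2.5000)³ · 4 ≈ 62.5000.
Step 4: Compute 3A = A + A + A directly by enumerating all triples (a,b,c) ∈ A³; |3A| = 19.
Step 5: Check 19 ≤ 62.5000? Yes ✓.

K = 10/4, Plünnecke-Ruzsa bound K³|A| ≈ 62.5000, |3A| = 19, inequality holds.


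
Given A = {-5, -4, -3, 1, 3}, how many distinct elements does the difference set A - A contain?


A - A = {a - a' : a, a' ∈ A}; |A| = 5.
Bounds: 2|A|-1 ≤ |A - A| ≤ |A|² - |A| + 1, i.e. 9 ≤ |A - A| ≤ 21.
Note: 0 ∈ A - A always (from a - a). The set is symmetric: if d ∈ A - A then -d ∈ A - A.
Enumerate nonzero differences d = a - a' with a > a' (then include -d):
Positive differences: {1, 2, 4, 5, 6, 7, 8}
Full difference set: {0} ∪ (positive diffs) ∪ (negative diffs).
|A - A| = 1 + 2·7 = 15 (matches direct enumeration: 15).

|A - A| = 15


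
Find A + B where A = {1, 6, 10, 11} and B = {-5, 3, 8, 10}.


A + B = {a + b : a ∈ A, b ∈ B}.
Enumerate all |A|·|B| = 4·4 = 16 pairs (a, b) and collect distinct sums.
a = 1: 1+-5=-4, 1+3=4, 1+8=9, 1+10=11
a = 6: 6+-5=1, 6+3=9, 6+8=14, 6+10=16
a = 10: 10+-5=5, 10+3=13, 10+8=18, 10+10=20
a = 11: 11+-5=6, 11+3=14, 11+8=19, 11+10=21
Collecting distinct sums: A + B = {-4, 1, 4, 5, 6, 9, 11, 13, 14, 16, 18, 19, 20, 21}
|A + B| = 14

A + B = {-4, 1, 4, 5, 6, 9, 11, 13, 14, 16, 18, 19, 20, 21}


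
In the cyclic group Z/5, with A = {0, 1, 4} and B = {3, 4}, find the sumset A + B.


Work in Z/5Z: reduce every sum a + b modulo 5.
Enumerate all 6 pairs:
a = 0: 0+3=3, 0+4=4
a = 1: 1+3=4, 1+4=0
a = 4: 4+3=2, 4+4=3
Distinct residues collected: {0, 2, 3, 4}
|A + B| = 4 (out of 5 total residues).

A + B = {0, 2, 3, 4}


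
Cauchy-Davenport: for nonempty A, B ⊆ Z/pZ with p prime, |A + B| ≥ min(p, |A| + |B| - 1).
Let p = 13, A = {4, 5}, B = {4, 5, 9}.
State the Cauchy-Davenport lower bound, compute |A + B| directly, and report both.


Cauchy-Davenport: |A + B| ≥ min(p, |A| + |B| - 1) for A, B nonempty in Z/pZ.
|A| = 2, |B| = 3, p = 13.
CD lower bound = min(13, 2 + 3 - 1) = min(13, 4) = 4.
Compute A + B mod 13 directly:
a = 4: 4+4=8, 4+5=9, 4+9=0
a = 5: 5+4=9, 5+5=10, 5+9=1
A + B = {0, 1, 8, 9, 10}, so |A + B| = 5.
Verify: 5 ≥ 4? Yes ✓.

CD lower bound = 4, actual |A + B| = 5.


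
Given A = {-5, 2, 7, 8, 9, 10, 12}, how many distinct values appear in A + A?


A + A = {a + a' : a, a' ∈ A}; |A| = 7.
General bounds: 2|A| - 1 ≤ |A + A| ≤ |A|(|A|+1)/2, i.e. 13 ≤ |A + A| ≤ 28.
Lower bound 2|A|-1 is attained iff A is an arithmetic progression.
Enumerate sums a + a' for a ≤ a' (symmetric, so this suffices):
a = -5: -5+-5=-10, -5+2=-3, -5+7=2, -5+8=3, -5+9=4, -5+10=5, -5+12=7
a = 2: 2+2=4, 2+7=9, 2+8=10, 2+9=11, 2+10=12, 2+12=14
a = 7: 7+7=14, 7+8=15, 7+9=16, 7+10=17, 7+12=19
a = 8: 8+8=16, 8+9=17, 8+10=18, 8+12=20
a = 9: 9+9=18, 9+10=19, 9+12=21
a = 10: 10+10=20, 10+12=22
a = 12: 12+12=24
Distinct sums: {-10, -3, 2, 3, 4, 5, 7, 9, 10, 11, 12, 14, 15, 16, 17, 18, 19, 20, 21, 22, 24}
|A + A| = 21

|A + A| = 21


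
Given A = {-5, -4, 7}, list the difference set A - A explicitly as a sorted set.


A - A = {a - a' : a, a' ∈ A}.
Compute a - a' for each ordered pair (a, a'):
a = -5: -5--5=0, -5--4=-1, -5-7=-12
a = -4: -4--5=1, -4--4=0, -4-7=-11
a = 7: 7--5=12, 7--4=11, 7-7=0
Collecting distinct values (and noting 0 appears from a-a):
A - A = {-12, -11, -1, 0, 1, 11, 12}
|A - A| = 7

A - A = {-12, -11, -1, 0, 1, 11, 12}


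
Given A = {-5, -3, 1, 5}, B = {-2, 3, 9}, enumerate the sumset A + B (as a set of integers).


A + B = {a + b : a ∈ A, b ∈ B}.
Enumerate all |A|·|B| = 4·3 = 12 pairs (a, b) and collect distinct sums.
a = -5: -5+-2=-7, -5+3=-2, -5+9=4
a = -3: -3+-2=-5, -3+3=0, -3+9=6
a = 1: 1+-2=-1, 1+3=4, 1+9=10
a = 5: 5+-2=3, 5+3=8, 5+9=14
Collecting distinct sums: A + B = {-7, -5, -2, -1, 0, 3, 4, 6, 8, 10, 14}
|A + B| = 11

A + B = {-7, -5, -2, -1, 0, 3, 4, 6, 8, 10, 14}


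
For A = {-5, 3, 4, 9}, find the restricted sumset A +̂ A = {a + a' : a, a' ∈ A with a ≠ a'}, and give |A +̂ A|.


Restricted sumset: A +̂ A = {a + a' : a ∈ A, a' ∈ A, a ≠ a'}.
Equivalently, take A + A and drop any sum 2a that is achievable ONLY as a + a for a ∈ A (i.e. sums representable only with equal summands).
Enumerate pairs (a, a') with a < a' (symmetric, so each unordered pair gives one sum; this covers all a ≠ a'):
  -5 + 3 = -2
  -5 + 4 = -1
  -5 + 9 = 4
  3 + 4 = 7
  3 + 9 = 12
  4 + 9 = 13
Collected distinct sums: {-2, -1, 4, 7, 12, 13}
|A +̂ A| = 6
(Reference bound: |A +̂ A| ≥ 2|A| - 3 for |A| ≥ 2, with |A| = 4 giving ≥ 5.)

|A +̂ A| = 6


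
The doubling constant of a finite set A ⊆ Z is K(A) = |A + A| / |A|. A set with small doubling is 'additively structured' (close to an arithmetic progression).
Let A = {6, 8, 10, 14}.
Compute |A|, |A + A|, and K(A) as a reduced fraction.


|A| = 4.
Compute A + A by enumerating all 16 pairs.
A + A = {12, 14, 16, 18, 20, 22, 24, 28}, so |A + A| = 8.
K = |A + A| / |A| = 8/4 = 2/1 ≈ 2.0000.
Reference: AP of size 4 gives K = 7/4 ≈ 1.7500; a fully generic set of size 4 gives K ≈ 2.5000.

|A| = 4, |A + A| = 8, K = 8/4 = 2/1.


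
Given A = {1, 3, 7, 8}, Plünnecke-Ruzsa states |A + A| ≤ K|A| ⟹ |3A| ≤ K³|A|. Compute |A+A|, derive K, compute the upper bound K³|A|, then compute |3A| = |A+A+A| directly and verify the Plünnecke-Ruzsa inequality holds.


|A| = 4.
Step 1: Compute A + A by enumerating all 16 pairs.
A + A = {2, 4, 6, 8, 9, 10, 11, 14, 15, 16}, so |A + A| = 10.
Step 2: Doubling constant K = |A + A|/|A| = 10/4 = 10/4 ≈ 2.5000.
Step 3: Plünnecke-Ruzsa gives |3A| ≤ K³·|A| = (2.5000)³ · 4 ≈ 62.5000.
Step 4: Compute 3A = A + A + A directly by enumerating all triples (a,b,c) ∈ A³; |3A| = 18.
Step 5: Check 18 ≤ 62.5000? Yes ✓.

K = 10/4, Plünnecke-Ruzsa bound K³|A| ≈ 62.5000, |3A| = 18, inequality holds.


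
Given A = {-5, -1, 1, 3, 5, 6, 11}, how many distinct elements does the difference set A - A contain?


A - A = {a - a' : a, a' ∈ A}; |A| = 7.
Bounds: 2|A|-1 ≤ |A - A| ≤ |A|² - |A| + 1, i.e. 13 ≤ |A - A| ≤ 43.
Note: 0 ∈ A - A always (from a - a). The set is symmetric: if d ∈ A - A then -d ∈ A - A.
Enumerate nonzero differences d = a - a' with a > a' (then include -d):
Positive differences: {1, 2, 3, 4, 5, 6, 7, 8, 10, 11, 12, 16}
Full difference set: {0} ∪ (positive diffs) ∪ (negative diffs).
|A - A| = 1 + 2·12 = 25 (matches direct enumeration: 25).

|A - A| = 25


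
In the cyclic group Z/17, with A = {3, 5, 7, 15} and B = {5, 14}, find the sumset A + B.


Work in Z/17Z: reduce every sum a + b modulo 17.
Enumerate all 8 pairs:
a = 3: 3+5=8, 3+14=0
a = 5: 5+5=10, 5+14=2
a = 7: 7+5=12, 7+14=4
a = 15: 15+5=3, 15+14=12
Distinct residues collected: {0, 2, 3, 4, 8, 10, 12}
|A + B| = 7 (out of 17 total residues).

A + B = {0, 2, 3, 4, 8, 10, 12}


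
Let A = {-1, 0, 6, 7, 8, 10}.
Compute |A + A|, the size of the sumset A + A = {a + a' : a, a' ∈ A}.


A + A = {a + a' : a, a' ∈ A}; |A| = 6.
General bounds: 2|A| - 1 ≤ |A + A| ≤ |A|(|A|+1)/2, i.e. 11 ≤ |A + A| ≤ 21.
Lower bound 2|A|-1 is attained iff A is an arithmetic progression.
Enumerate sums a + a' for a ≤ a' (symmetric, so this suffices):
a = -1: -1+-1=-2, -1+0=-1, -1+6=5, -1+7=6, -1+8=7, -1+10=9
a = 0: 0+0=0, 0+6=6, 0+7=7, 0+8=8, 0+10=10
a = 6: 6+6=12, 6+7=13, 6+8=14, 6+10=16
a = 7: 7+7=14, 7+8=15, 7+10=17
a = 8: 8+8=16, 8+10=18
a = 10: 10+10=20
Distinct sums: {-2, -1, 0, 5, 6, 7, 8, 9, 10, 12, 13, 14, 15, 16, 17, 18, 20}
|A + A| = 17

|A + A| = 17


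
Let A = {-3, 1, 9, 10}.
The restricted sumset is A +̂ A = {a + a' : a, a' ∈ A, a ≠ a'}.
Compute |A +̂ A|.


Restricted sumset: A +̂ A = {a + a' : a ∈ A, a' ∈ A, a ≠ a'}.
Equivalently, take A + A and drop any sum 2a that is achievable ONLY as a + a for a ∈ A (i.e. sums representable only with equal summands).
Enumerate pairs (a, a') with a < a' (symmetric, so each unordered pair gives one sum; this covers all a ≠ a'):
  -3 + 1 = -2
  -3 + 9 = 6
  -3 + 10 = 7
  1 + 9 = 10
  1 + 10 = 11
  9 + 10 = 19
Collected distinct sums: {-2, 6, 7, 10, 11, 19}
|A +̂ A| = 6
(Reference bound: |A +̂ A| ≥ 2|A| - 3 for |A| ≥ 2, with |A| = 4 giving ≥ 5.)

|A +̂ A| = 6


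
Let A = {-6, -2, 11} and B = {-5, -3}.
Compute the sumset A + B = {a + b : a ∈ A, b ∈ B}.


A + B = {a + b : a ∈ A, b ∈ B}.
Enumerate all |A|·|B| = 3·2 = 6 pairs (a, b) and collect distinct sums.
a = -6: -6+-5=-11, -6+-3=-9
a = -2: -2+-5=-7, -2+-3=-5
a = 11: 11+-5=6, 11+-3=8
Collecting distinct sums: A + B = {-11, -9, -7, -5, 6, 8}
|A + B| = 6

A + B = {-11, -9, -7, -5, 6, 8}


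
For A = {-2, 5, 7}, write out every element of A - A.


A - A = {a - a' : a, a' ∈ A}.
Compute a - a' for each ordered pair (a, a'):
a = -2: -2--2=0, -2-5=-7, -2-7=-9
a = 5: 5--2=7, 5-5=0, 5-7=-2
a = 7: 7--2=9, 7-5=2, 7-7=0
Collecting distinct values (and noting 0 appears from a-a):
A - A = {-9, -7, -2, 0, 2, 7, 9}
|A - A| = 7

A - A = {-9, -7, -2, 0, 2, 7, 9}


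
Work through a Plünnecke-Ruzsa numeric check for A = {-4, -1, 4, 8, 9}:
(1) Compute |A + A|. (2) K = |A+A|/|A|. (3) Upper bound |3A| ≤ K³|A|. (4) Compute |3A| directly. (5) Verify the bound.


|A| = 5.
Step 1: Compute A + A by enumerating all 25 pairs.
A + A = {-8, -5, -2, 0, 3, 4, 5, 7, 8, 12, 13, 16, 17, 18}, so |A + A| = 14.
Step 2: Doubling constant K = |A + A|/|A| = 14/5 = 14/5 ≈ 2.8000.
Step 3: Plünnecke-Ruzsa gives |3A| ≤ K³·|A| = (2.8000)³ · 5 ≈ 109.7600.
Step 4: Compute 3A = A + A + A directly by enumerating all triples (a,b,c) ∈ A³; |3A| = 29.
Step 5: Check 29 ≤ 109.7600? Yes ✓.

K = 14/5, Plünnecke-Ruzsa bound K³|A| ≈ 109.7600, |3A| = 29, inequality holds.


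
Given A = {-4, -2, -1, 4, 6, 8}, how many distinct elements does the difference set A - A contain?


A - A = {a - a' : a, a' ∈ A}; |A| = 6.
Bounds: 2|A|-1 ≤ |A - A| ≤ |A|² - |A| + 1, i.e. 11 ≤ |A - A| ≤ 31.
Note: 0 ∈ A - A always (from a - a). The set is symmetric: if d ∈ A - A then -d ∈ A - A.
Enumerate nonzero differences d = a - a' with a > a' (then include -d):
Positive differences: {1, 2, 3, 4, 5, 6, 7, 8, 9, 10, 12}
Full difference set: {0} ∪ (positive diffs) ∪ (negative diffs).
|A - A| = 1 + 2·11 = 23 (matches direct enumeration: 23).

|A - A| = 23


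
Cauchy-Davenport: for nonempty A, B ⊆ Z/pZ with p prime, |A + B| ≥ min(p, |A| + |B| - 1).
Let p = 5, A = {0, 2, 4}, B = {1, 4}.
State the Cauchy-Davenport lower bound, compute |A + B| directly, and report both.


Cauchy-Davenport: |A + B| ≥ min(p, |A| + |B| - 1) for A, B nonempty in Z/pZ.
|A| = 3, |B| = 2, p = 5.
CD lower bound = min(5, 3 + 2 - 1) = min(5, 4) = 4.
Compute A + B mod 5 directly:
a = 0: 0+1=1, 0+4=4
a = 2: 2+1=3, 2+4=1
a = 4: 4+1=0, 4+4=3
A + B = {0, 1, 3, 4}, so |A + B| = 4.
Verify: 4 ≥ 4? Yes ✓.

CD lower bound = 4, actual |A + B| = 4.


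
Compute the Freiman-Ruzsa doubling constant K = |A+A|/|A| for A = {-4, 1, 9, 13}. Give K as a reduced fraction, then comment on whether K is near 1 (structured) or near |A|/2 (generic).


|A| = 4.
Compute A + A by enumerating all 16 pairs.
A + A = {-8, -3, 2, 5, 9, 10, 14, 18, 22, 26}, so |A + A| = 10.
K = |A + A| / |A| = 10/4 = 5/2 ≈ 2.5000.
Reference: AP of size 4 gives K = 7/4 ≈ 1.7500; a fully generic set of size 4 gives K ≈ 2.5000.

|A| = 4, |A + A| = 10, K = 10/4 = 5/2.


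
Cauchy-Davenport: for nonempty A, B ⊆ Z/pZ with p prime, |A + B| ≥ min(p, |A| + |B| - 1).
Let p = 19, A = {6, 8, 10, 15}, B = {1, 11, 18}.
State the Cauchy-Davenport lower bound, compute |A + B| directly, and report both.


Cauchy-Davenport: |A + B| ≥ min(p, |A| + |B| - 1) for A, B nonempty in Z/pZ.
|A| = 4, |B| = 3, p = 19.
CD lower bound = min(19, 4 + 3 - 1) = min(19, 6) = 6.
Compute A + B mod 19 directly:
a = 6: 6+1=7, 6+11=17, 6+18=5
a = 8: 8+1=9, 8+11=0, 8+18=7
a = 10: 10+1=11, 10+11=2, 10+18=9
a = 15: 15+1=16, 15+11=7, 15+18=14
A + B = {0, 2, 5, 7, 9, 11, 14, 16, 17}, so |A + B| = 9.
Verify: 9 ≥ 6? Yes ✓.

CD lower bound = 6, actual |A + B| = 9.


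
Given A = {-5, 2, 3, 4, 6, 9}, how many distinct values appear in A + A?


A + A = {a + a' : a, a' ∈ A}; |A| = 6.
General bounds: 2|A| - 1 ≤ |A + A| ≤ |A|(|A|+1)/2, i.e. 11 ≤ |A + A| ≤ 21.
Lower bound 2|A|-1 is attained iff A is an arithmetic progression.
Enumerate sums a + a' for a ≤ a' (symmetric, so this suffices):
a = -5: -5+-5=-10, -5+2=-3, -5+3=-2, -5+4=-1, -5+6=1, -5+9=4
a = 2: 2+2=4, 2+3=5, 2+4=6, 2+6=8, 2+9=11
a = 3: 3+3=6, 3+4=7, 3+6=9, 3+9=12
a = 4: 4+4=8, 4+6=10, 4+9=13
a = 6: 6+6=12, 6+9=15
a = 9: 9+9=18
Distinct sums: {-10, -3, -2, -1, 1, 4, 5, 6, 7, 8, 9, 10, 11, 12, 13, 15, 18}
|A + A| = 17

|A + A| = 17


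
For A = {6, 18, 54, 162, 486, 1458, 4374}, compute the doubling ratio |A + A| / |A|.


|A| = 7.
Compute A + A by enumerating all 49 pairs.
A + A = {12, 24, 36, 60, 72, 108, 168, 180, 216, 324, 492, 504, 540, 648, 972, 1464, 1476, 1512, 1620, 1944, 2916, 4380, 4392, 4428, 4536, 4860, 5832, 8748}, so |A + A| = 28.
K = |A + A| / |A| = 28/7 = 4/1 ≈ 4.0000.
Reference: AP of size 7 gives K = 13/7 ≈ 1.8571; a fully generic set of size 7 gives K ≈ 4.0000.

|A| = 7, |A + A| = 28, K = 28/7 = 4/1.


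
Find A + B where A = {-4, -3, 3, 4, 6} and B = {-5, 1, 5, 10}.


A + B = {a + b : a ∈ A, b ∈ B}.
Enumerate all |A|·|B| = 5·4 = 20 pairs (a, b) and collect distinct sums.
a = -4: -4+-5=-9, -4+1=-3, -4+5=1, -4+10=6
a = -3: -3+-5=-8, -3+1=-2, -3+5=2, -3+10=7
a = 3: 3+-5=-2, 3+1=4, 3+5=8, 3+10=13
a = 4: 4+-5=-1, 4+1=5, 4+5=9, 4+10=14
a = 6: 6+-5=1, 6+1=7, 6+5=11, 6+10=16
Collecting distinct sums: A + B = {-9, -8, -3, -2, -1, 1, 2, 4, 5, 6, 7, 8, 9, 11, 13, 14, 16}
|A + B| = 17

A + B = {-9, -8, -3, -2, -1, 1, 2, 4, 5, 6, 7, 8, 9, 11, 13, 14, 16}


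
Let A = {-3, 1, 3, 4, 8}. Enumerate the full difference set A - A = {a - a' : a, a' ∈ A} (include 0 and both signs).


A - A = {a - a' : a, a' ∈ A}.
Compute a - a' for each ordered pair (a, a'):
a = -3: -3--3=0, -3-1=-4, -3-3=-6, -3-4=-7, -3-8=-11
a = 1: 1--3=4, 1-1=0, 1-3=-2, 1-4=-3, 1-8=-7
a = 3: 3--3=6, 3-1=2, 3-3=0, 3-4=-1, 3-8=-5
a = 4: 4--3=7, 4-1=3, 4-3=1, 4-4=0, 4-8=-4
a = 8: 8--3=11, 8-1=7, 8-3=5, 8-4=4, 8-8=0
Collecting distinct values (and noting 0 appears from a-a):
A - A = {-11, -7, -6, -5, -4, -3, -2, -1, 0, 1, 2, 3, 4, 5, 6, 7, 11}
|A - A| = 17

A - A = {-11, -7, -6, -5, -4, -3, -2, -1, 0, 1, 2, 3, 4, 5, 6, 7, 11}


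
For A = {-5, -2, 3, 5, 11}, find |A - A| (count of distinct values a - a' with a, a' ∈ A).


A - A = {a - a' : a, a' ∈ A}; |A| = 5.
Bounds: 2|A|-1 ≤ |A - A| ≤ |A|² - |A| + 1, i.e. 9 ≤ |A - A| ≤ 21.
Note: 0 ∈ A - A always (from a - a). The set is symmetric: if d ∈ A - A then -d ∈ A - A.
Enumerate nonzero differences d = a - a' with a > a' (then include -d):
Positive differences: {2, 3, 5, 6, 7, 8, 10, 13, 16}
Full difference set: {0} ∪ (positive diffs) ∪ (negative diffs).
|A - A| = 1 + 2·9 = 19 (matches direct enumeration: 19).

|A - A| = 19


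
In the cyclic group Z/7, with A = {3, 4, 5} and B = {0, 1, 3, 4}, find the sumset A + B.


Work in Z/7Z: reduce every sum a + b modulo 7.
Enumerate all 12 pairs:
a = 3: 3+0=3, 3+1=4, 3+3=6, 3+4=0
a = 4: 4+0=4, 4+1=5, 4+3=0, 4+4=1
a = 5: 5+0=5, 5+1=6, 5+3=1, 5+4=2
Distinct residues collected: {0, 1, 2, 3, 4, 5, 6}
|A + B| = 7 (out of 7 total residues).

A + B = {0, 1, 2, 3, 4, 5, 6}


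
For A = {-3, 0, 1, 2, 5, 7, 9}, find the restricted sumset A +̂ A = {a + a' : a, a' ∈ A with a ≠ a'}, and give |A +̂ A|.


Restricted sumset: A +̂ A = {a + a' : a ∈ A, a' ∈ A, a ≠ a'}.
Equivalently, take A + A and drop any sum 2a that is achievable ONLY as a + a for a ∈ A (i.e. sums representable only with equal summands).
Enumerate pairs (a, a') with a < a' (symmetric, so each unordered pair gives one sum; this covers all a ≠ a'):
  -3 + 0 = -3
  -3 + 1 = -2
  -3 + 2 = -1
  -3 + 5 = 2
  -3 + 7 = 4
  -3 + 9 = 6
  0 + 1 = 1
  0 + 2 = 2
  0 + 5 = 5
  0 + 7 = 7
  0 + 9 = 9
  1 + 2 = 3
  1 + 5 = 6
  1 + 7 = 8
  1 + 9 = 10
  2 + 5 = 7
  2 + 7 = 9
  2 + 9 = 11
  5 + 7 = 12
  5 + 9 = 14
  7 + 9 = 16
Collected distinct sums: {-3, -2, -1, 1, 2, 3, 4, 5, 6, 7, 8, 9, 10, 11, 12, 14, 16}
|A +̂ A| = 17
(Reference bound: |A +̂ A| ≥ 2|A| - 3 for |A| ≥ 2, with |A| = 7 giving ≥ 11.)

|A +̂ A| = 17


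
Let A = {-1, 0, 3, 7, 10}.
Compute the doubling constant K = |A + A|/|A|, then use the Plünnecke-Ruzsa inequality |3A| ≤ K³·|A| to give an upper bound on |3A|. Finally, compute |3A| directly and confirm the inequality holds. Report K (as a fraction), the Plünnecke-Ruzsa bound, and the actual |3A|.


|A| = 5.
Step 1: Compute A + A by enumerating all 25 pairs.
A + A = {-2, -1, 0, 2, 3, 6, 7, 9, 10, 13, 14, 17, 20}, so |A + A| = 13.
Step 2: Doubling constant K = |A + A|/|A| = 13/5 = 13/5 ≈ 2.6000.
Step 3: Plünnecke-Ruzsa gives |3A| ≤ K³·|A| = (2.6000)³ · 5 ≈ 87.8800.
Step 4: Compute 3A = A + A + A directly by enumerating all triples (a,b,c) ∈ A³; |3A| = 25.
Step 5: Check 25 ≤ 87.8800? Yes ✓.

K = 13/5, Plünnecke-Ruzsa bound K³|A| ≈ 87.8800, |3A| = 25, inequality holds.


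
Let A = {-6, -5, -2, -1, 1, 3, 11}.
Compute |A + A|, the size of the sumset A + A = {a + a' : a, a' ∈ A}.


A + A = {a + a' : a, a' ∈ A}; |A| = 7.
General bounds: 2|A| - 1 ≤ |A + A| ≤ |A|(|A|+1)/2, i.e. 13 ≤ |A + A| ≤ 28.
Lower bound 2|A|-1 is attained iff A is an arithmetic progression.
Enumerate sums a + a' for a ≤ a' (symmetric, so this suffices):
a = -6: -6+-6=-12, -6+-5=-11, -6+-2=-8, -6+-1=-7, -6+1=-5, -6+3=-3, -6+11=5
a = -5: -5+-5=-10, -5+-2=-7, -5+-1=-6, -5+1=-4, -5+3=-2, -5+11=6
a = -2: -2+-2=-4, -2+-1=-3, -2+1=-1, -2+3=1, -2+11=9
a = -1: -1+-1=-2, -1+1=0, -1+3=2, -1+11=10
a = 1: 1+1=2, 1+3=4, 1+11=12
a = 3: 3+3=6, 3+11=14
a = 11: 11+11=22
Distinct sums: {-12, -11, -10, -8, -7, -6, -5, -4, -3, -2, -1, 0, 1, 2, 4, 5, 6, 9, 10, 12, 14, 22}
|A + A| = 22

|A + A| = 22


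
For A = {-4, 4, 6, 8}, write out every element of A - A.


A - A = {a - a' : a, a' ∈ A}.
Compute a - a' for each ordered pair (a, a'):
a = -4: -4--4=0, -4-4=-8, -4-6=-10, -4-8=-12
a = 4: 4--4=8, 4-4=0, 4-6=-2, 4-8=-4
a = 6: 6--4=10, 6-4=2, 6-6=0, 6-8=-2
a = 8: 8--4=12, 8-4=4, 8-6=2, 8-8=0
Collecting distinct values (and noting 0 appears from a-a):
A - A = {-12, -10, -8, -4, -2, 0, 2, 4, 8, 10, 12}
|A - A| = 11

A - A = {-12, -10, -8, -4, -2, 0, 2, 4, 8, 10, 12}


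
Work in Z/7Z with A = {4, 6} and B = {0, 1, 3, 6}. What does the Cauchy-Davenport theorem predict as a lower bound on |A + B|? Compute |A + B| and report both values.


Cauchy-Davenport: |A + B| ≥ min(p, |A| + |B| - 1) for A, B nonempty in Z/pZ.
|A| = 2, |B| = 4, p = 7.
CD lower bound = min(7, 2 + 4 - 1) = min(7, 5) = 5.
Compute A + B mod 7 directly:
a = 4: 4+0=4, 4+1=5, 4+3=0, 4+6=3
a = 6: 6+0=6, 6+1=0, 6+3=2, 6+6=5
A + B = {0, 2, 3, 4, 5, 6}, so |A + B| = 6.
Verify: 6 ≥ 5? Yes ✓.

CD lower bound = 5, actual |A + B| = 6.


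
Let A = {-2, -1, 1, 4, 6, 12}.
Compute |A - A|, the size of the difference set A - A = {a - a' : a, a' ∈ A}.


A - A = {a - a' : a, a' ∈ A}; |A| = 6.
Bounds: 2|A|-1 ≤ |A - A| ≤ |A|² - |A| + 1, i.e. 11 ≤ |A - A| ≤ 31.
Note: 0 ∈ A - A always (from a - a). The set is symmetric: if d ∈ A - A then -d ∈ A - A.
Enumerate nonzero differences d = a - a' with a > a' (then include -d):
Positive differences: {1, 2, 3, 5, 6, 7, 8, 11, 13, 14}
Full difference set: {0} ∪ (positive diffs) ∪ (negative diffs).
|A - A| = 1 + 2·10 = 21 (matches direct enumeration: 21).

|A - A| = 21


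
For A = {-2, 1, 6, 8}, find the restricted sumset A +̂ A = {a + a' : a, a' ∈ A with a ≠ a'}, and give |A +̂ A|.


Restricted sumset: A +̂ A = {a + a' : a ∈ A, a' ∈ A, a ≠ a'}.
Equivalently, take A + A and drop any sum 2a that is achievable ONLY as a + a for a ∈ A (i.e. sums representable only with equal summands).
Enumerate pairs (a, a') with a < a' (symmetric, so each unordered pair gives one sum; this covers all a ≠ a'):
  -2 + 1 = -1
  -2 + 6 = 4
  -2 + 8 = 6
  1 + 6 = 7
  1 + 8 = 9
  6 + 8 = 14
Collected distinct sums: {-1, 4, 6, 7, 9, 14}
|A +̂ A| = 6
(Reference bound: |A +̂ A| ≥ 2|A| - 3 for |A| ≥ 2, with |A| = 4 giving ≥ 5.)

|A +̂ A| = 6


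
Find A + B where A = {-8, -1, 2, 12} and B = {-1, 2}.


A + B = {a + b : a ∈ A, b ∈ B}.
Enumerate all |A|·|B| = 4·2 = 8 pairs (a, b) and collect distinct sums.
a = -8: -8+-1=-9, -8+2=-6
a = -1: -1+-1=-2, -1+2=1
a = 2: 2+-1=1, 2+2=4
a = 12: 12+-1=11, 12+2=14
Collecting distinct sums: A + B = {-9, -6, -2, 1, 4, 11, 14}
|A + B| = 7

A + B = {-9, -6, -2, 1, 4, 11, 14}


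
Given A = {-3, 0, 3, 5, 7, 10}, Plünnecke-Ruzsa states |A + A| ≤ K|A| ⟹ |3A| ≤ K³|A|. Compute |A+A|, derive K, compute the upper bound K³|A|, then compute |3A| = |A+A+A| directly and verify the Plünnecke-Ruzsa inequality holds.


|A| = 6.
Step 1: Compute A + A by enumerating all 36 pairs.
A + A = {-6, -3, 0, 2, 3, 4, 5, 6, 7, 8, 10, 12, 13, 14, 15, 17, 20}, so |A + A| = 17.
Step 2: Doubling constant K = |A + A|/|A| = 17/6 = 17/6 ≈ 2.8333.
Step 3: Plünnecke-Ruzsa gives |3A| ≤ K³·|A| = (2.8333)³ · 6 ≈ 136.4722.
Step 4: Compute 3A = A + A + A directly by enumerating all triples (a,b,c) ∈ A³; |3A| = 32.
Step 5: Check 32 ≤ 136.4722? Yes ✓.

K = 17/6, Plünnecke-Ruzsa bound K³|A| ≈ 136.4722, |3A| = 32, inequality holds.


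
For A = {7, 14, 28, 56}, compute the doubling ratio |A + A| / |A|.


|A| = 4.
Compute A + A by enumerating all 16 pairs.
A + A = {14, 21, 28, 35, 42, 56, 63, 70, 84, 112}, so |A + A| = 10.
K = |A + A| / |A| = 10/4 = 5/2 ≈ 2.5000.
Reference: AP of size 4 gives K = 7/4 ≈ 1.7500; a fully generic set of size 4 gives K ≈ 2.5000.

|A| = 4, |A + A| = 10, K = 10/4 = 5/2.


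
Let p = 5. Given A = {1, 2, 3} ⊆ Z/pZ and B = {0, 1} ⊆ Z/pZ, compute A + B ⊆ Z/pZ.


Work in Z/5Z: reduce every sum a + b modulo 5.
Enumerate all 6 pairs:
a = 1: 1+0=1, 1+1=2
a = 2: 2+0=2, 2+1=3
a = 3: 3+0=3, 3+1=4
Distinct residues collected: {1, 2, 3, 4}
|A + B| = 4 (out of 5 total residues).

A + B = {1, 2, 3, 4}


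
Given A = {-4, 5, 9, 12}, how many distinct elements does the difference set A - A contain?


A - A = {a - a' : a, a' ∈ A}; |A| = 4.
Bounds: 2|A|-1 ≤ |A - A| ≤ |A|² - |A| + 1, i.e. 7 ≤ |A - A| ≤ 13.
Note: 0 ∈ A - A always (from a - a). The set is symmetric: if d ∈ A - A then -d ∈ A - A.
Enumerate nonzero differences d = a - a' with a > a' (then include -d):
Positive differences: {3, 4, 7, 9, 13, 16}
Full difference set: {0} ∪ (positive diffs) ∪ (negative diffs).
|A - A| = 1 + 2·6 = 13 (matches direct enumeration: 13).

|A - A| = 13


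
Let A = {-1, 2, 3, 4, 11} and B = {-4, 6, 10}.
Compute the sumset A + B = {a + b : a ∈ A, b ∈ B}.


A + B = {a + b : a ∈ A, b ∈ B}.
Enumerate all |A|·|B| = 5·3 = 15 pairs (a, b) and collect distinct sums.
a = -1: -1+-4=-5, -1+6=5, -1+10=9
a = 2: 2+-4=-2, 2+6=8, 2+10=12
a = 3: 3+-4=-1, 3+6=9, 3+10=13
a = 4: 4+-4=0, 4+6=10, 4+10=14
a = 11: 11+-4=7, 11+6=17, 11+10=21
Collecting distinct sums: A + B = {-5, -2, -1, 0, 5, 7, 8, 9, 10, 12, 13, 14, 17, 21}
|A + B| = 14

A + B = {-5, -2, -1, 0, 5, 7, 8, 9, 10, 12, 13, 14, 17, 21}


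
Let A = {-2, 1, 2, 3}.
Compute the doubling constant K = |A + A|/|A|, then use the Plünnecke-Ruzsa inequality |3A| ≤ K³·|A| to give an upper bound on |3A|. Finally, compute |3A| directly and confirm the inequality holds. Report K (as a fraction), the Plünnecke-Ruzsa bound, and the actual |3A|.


|A| = 4.
Step 1: Compute A + A by enumerating all 16 pairs.
A + A = {-4, -1, 0, 1, 2, 3, 4, 5, 6}, so |A + A| = 9.
Step 2: Doubling constant K = |A + A|/|A| = 9/4 = 9/4 ≈ 2.2500.
Step 3: Plünnecke-Ruzsa gives |3A| ≤ K³·|A| = (2.2500)³ · 4 ≈ 45.5625.
Step 4: Compute 3A = A + A + A directly by enumerating all triples (a,b,c) ∈ A³; |3A| = 14.
Step 5: Check 14 ≤ 45.5625? Yes ✓.

K = 9/4, Plünnecke-Ruzsa bound K³|A| ≈ 45.5625, |3A| = 14, inequality holds.


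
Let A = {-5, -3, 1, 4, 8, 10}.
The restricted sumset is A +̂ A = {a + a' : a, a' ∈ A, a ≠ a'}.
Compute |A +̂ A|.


Restricted sumset: A +̂ A = {a + a' : a ∈ A, a' ∈ A, a ≠ a'}.
Equivalently, take A + A and drop any sum 2a that is achievable ONLY as a + a for a ∈ A (i.e. sums representable only with equal summands).
Enumerate pairs (a, a') with a < a' (symmetric, so each unordered pair gives one sum; this covers all a ≠ a'):
  -5 + -3 = -8
  -5 + 1 = -4
  -5 + 4 = -1
  -5 + 8 = 3
  -5 + 10 = 5
  -3 + 1 = -2
  -3 + 4 = 1
  -3 + 8 = 5
  -3 + 10 = 7
  1 + 4 = 5
  1 + 8 = 9
  1 + 10 = 11
  4 + 8 = 12
  4 + 10 = 14
  8 + 10 = 18
Collected distinct sums: {-8, -4, -2, -1, 1, 3, 5, 7, 9, 11, 12, 14, 18}
|A +̂ A| = 13
(Reference bound: |A +̂ A| ≥ 2|A| - 3 for |A| ≥ 2, with |A| = 6 giving ≥ 9.)

|A +̂ A| = 13


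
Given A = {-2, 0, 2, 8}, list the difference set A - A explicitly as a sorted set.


A - A = {a - a' : a, a' ∈ A}.
Compute a - a' for each ordered pair (a, a'):
a = -2: -2--2=0, -2-0=-2, -2-2=-4, -2-8=-10
a = 0: 0--2=2, 0-0=0, 0-2=-2, 0-8=-8
a = 2: 2--2=4, 2-0=2, 2-2=0, 2-8=-6
a = 8: 8--2=10, 8-0=8, 8-2=6, 8-8=0
Collecting distinct values (and noting 0 appears from a-a):
A - A = {-10, -8, -6, -4, -2, 0, 2, 4, 6, 8, 10}
|A - A| = 11

A - A = {-10, -8, -6, -4, -2, 0, 2, 4, 6, 8, 10}


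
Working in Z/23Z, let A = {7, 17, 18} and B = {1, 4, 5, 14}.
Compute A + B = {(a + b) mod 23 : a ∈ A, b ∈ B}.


Work in Z/23Z: reduce every sum a + b modulo 23.
Enumerate all 12 pairs:
a = 7: 7+1=8, 7+4=11, 7+5=12, 7+14=21
a = 17: 17+1=18, 17+4=21, 17+5=22, 17+14=8
a = 18: 18+1=19, 18+4=22, 18+5=0, 18+14=9
Distinct residues collected: {0, 8, 9, 11, 12, 18, 19, 21, 22}
|A + B| = 9 (out of 23 total residues).

A + B = {0, 8, 9, 11, 12, 18, 19, 21, 22}


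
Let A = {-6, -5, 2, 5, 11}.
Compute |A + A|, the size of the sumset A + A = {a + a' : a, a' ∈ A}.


A + A = {a + a' : a, a' ∈ A}; |A| = 5.
General bounds: 2|A| - 1 ≤ |A + A| ≤ |A|(|A|+1)/2, i.e. 9 ≤ |A + A| ≤ 15.
Lower bound 2|A|-1 is attained iff A is an arithmetic progression.
Enumerate sums a + a' for a ≤ a' (symmetric, so this suffices):
a = -6: -6+-6=-12, -6+-5=-11, -6+2=-4, -6+5=-1, -6+11=5
a = -5: -5+-5=-10, -5+2=-3, -5+5=0, -5+11=6
a = 2: 2+2=4, 2+5=7, 2+11=13
a = 5: 5+5=10, 5+11=16
a = 11: 11+11=22
Distinct sums: {-12, -11, -10, -4, -3, -1, 0, 4, 5, 6, 7, 10, 13, 16, 22}
|A + A| = 15

|A + A| = 15


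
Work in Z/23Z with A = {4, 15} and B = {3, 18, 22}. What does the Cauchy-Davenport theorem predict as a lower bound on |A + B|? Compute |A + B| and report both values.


Cauchy-Davenport: |A + B| ≥ min(p, |A| + |B| - 1) for A, B nonempty in Z/pZ.
|A| = 2, |B| = 3, p = 23.
CD lower bound = min(23, 2 + 3 - 1) = min(23, 4) = 4.
Compute A + B mod 23 directly:
a = 4: 4+3=7, 4+18=22, 4+22=3
a = 15: 15+3=18, 15+18=10, 15+22=14
A + B = {3, 7, 10, 14, 18, 22}, so |A + B| = 6.
Verify: 6 ≥ 4? Yes ✓.

CD lower bound = 4, actual |A + B| = 6.


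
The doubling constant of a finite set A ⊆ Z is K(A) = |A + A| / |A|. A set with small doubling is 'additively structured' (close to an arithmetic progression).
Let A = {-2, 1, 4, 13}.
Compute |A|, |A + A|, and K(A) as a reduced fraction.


|A| = 4.
Compute A + A by enumerating all 16 pairs.
A + A = {-4, -1, 2, 5, 8, 11, 14, 17, 26}, so |A + A| = 9.
K = |A + A| / |A| = 9/4 (already in lowest terms) ≈ 2.2500.
Reference: AP of size 4 gives K = 7/4 ≈ 1.7500; a fully generic set of size 4 gives K ≈ 2.5000.

|A| = 4, |A + A| = 9, K = 9/4.


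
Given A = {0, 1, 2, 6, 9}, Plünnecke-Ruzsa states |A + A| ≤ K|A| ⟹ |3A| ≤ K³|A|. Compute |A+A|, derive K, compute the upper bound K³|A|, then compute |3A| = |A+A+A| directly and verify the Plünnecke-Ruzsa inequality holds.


|A| = 5.
Step 1: Compute A + A by enumerating all 25 pairs.
A + A = {0, 1, 2, 3, 4, 6, 7, 8, 9, 10, 11, 12, 15, 18}, so |A + A| = 14.
Step 2: Doubling constant K = |A + A|/|A| = 14/5 = 14/5 ≈ 2.8000.
Step 3: Plünnecke-Ruzsa gives |3A| ≤ K³·|A| = (2.8000)³ · 5 ≈ 109.7600.
Step 4: Compute 3A = A + A + A directly by enumerating all triples (a,b,c) ∈ A³; |3A| = 24.
Step 5: Check 24 ≤ 109.7600? Yes ✓.

K = 14/5, Plünnecke-Ruzsa bound K³|A| ≈ 109.7600, |3A| = 24, inequality holds.


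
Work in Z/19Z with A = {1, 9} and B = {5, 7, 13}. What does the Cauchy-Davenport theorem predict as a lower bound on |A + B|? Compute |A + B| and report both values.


Cauchy-Davenport: |A + B| ≥ min(p, |A| + |B| - 1) for A, B nonempty in Z/pZ.
|A| = 2, |B| = 3, p = 19.
CD lower bound = min(19, 2 + 3 - 1) = min(19, 4) = 4.
Compute A + B mod 19 directly:
a = 1: 1+5=6, 1+7=8, 1+13=14
a = 9: 9+5=14, 9+7=16, 9+13=3
A + B = {3, 6, 8, 14, 16}, so |A + B| = 5.
Verify: 5 ≥ 4? Yes ✓.

CD lower bound = 4, actual |A + B| = 5.
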